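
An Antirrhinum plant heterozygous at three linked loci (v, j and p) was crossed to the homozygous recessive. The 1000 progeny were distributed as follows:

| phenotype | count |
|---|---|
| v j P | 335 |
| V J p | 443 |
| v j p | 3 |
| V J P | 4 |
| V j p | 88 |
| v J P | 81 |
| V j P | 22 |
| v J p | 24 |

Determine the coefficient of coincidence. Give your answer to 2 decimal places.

The two most frequent reciprocal classes, v j P and V J p, are the parental types, so the F1 was v j P / V J p.
The two rarest classes, v j p and V J P, are the double crossovers. Comparing them with the parentals, only the p allele has switched, so p is the middle locus and the order is j – p – v.
j–p: (169 + 7)/1000 = 0.1760; p–v: (46 + 7)/1000 = 0.0530.
Expected DCO frequency = 0.1760 × 0.0530 ≈ 0.00933; observed = 7/1000 ≈ 0.00700.
Coefficient of coincidence = 0.00700/0.00933 ≈ 0.75.

0.75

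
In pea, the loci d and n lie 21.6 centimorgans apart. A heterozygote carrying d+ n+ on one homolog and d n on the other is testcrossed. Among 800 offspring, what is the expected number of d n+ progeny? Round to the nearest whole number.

A map distance of 21.6 centimorgans corresponds to a recombination frequency of 0.216.
The F1 is d+ n+ / d n, so d n+ is a recombinant gamete class with expected frequency r/2 = 0.216/2 = 0.1080.
Expected number = 0.1080 × 800 = 86.40 ≈ 86.

86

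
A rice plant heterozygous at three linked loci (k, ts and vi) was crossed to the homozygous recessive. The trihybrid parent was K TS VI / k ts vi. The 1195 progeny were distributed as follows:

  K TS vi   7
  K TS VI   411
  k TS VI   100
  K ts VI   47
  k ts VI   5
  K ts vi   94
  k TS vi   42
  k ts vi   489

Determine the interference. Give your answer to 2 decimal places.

The two rarest classes, K TS vi and k ts VI, are the double crossovers. Comparing them with the parentals, only the vi allele has switched, so vi is the middle locus and the order is k – vi – ts.
k–vi: (194 + 12)/1195 = 0.1724; vi–ts: (89 + 12)/1195 = 0.0845.
Expected DCO frequency = 0.1724 × 0.0845 ≈ 0.01457; observed = 12/1195 ≈ 0.01004.
Coefficient of coincidence = 0.01004/0.01457 ≈ 0.69; interference = 1 − 0.69 = 0.31.

0.31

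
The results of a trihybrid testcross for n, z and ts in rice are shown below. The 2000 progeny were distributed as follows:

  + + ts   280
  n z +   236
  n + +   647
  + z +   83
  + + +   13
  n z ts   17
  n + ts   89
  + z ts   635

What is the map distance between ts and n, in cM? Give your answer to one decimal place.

10.1 cM

The two most frequent reciprocal classes, + z ts and n + +, are the parental types, so the F1 was + z ts / n + +.
The two rarest classes, n z ts and + + +, are the double crossovers. Comparing them with the parentals, only the n allele has switched, so n is the middle locus and the order is ts – n – z.
Crossovers in the ts–n interval produce the single-crossover classes + z + and n + ts (83 + 89 = 172) plus the double crossovers (30).
RF(ts–n) = (172 + 30) / 2000 = 202/2000 = 0.1010 → 10.1 cM.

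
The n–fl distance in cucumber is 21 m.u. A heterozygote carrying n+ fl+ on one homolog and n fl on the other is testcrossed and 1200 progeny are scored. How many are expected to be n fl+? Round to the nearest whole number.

A map distance of 21 m.u. corresponds to a recombination frequency of 0.210.
The F1 is n+ fl+ / n fl, so n fl+ is a recombinant gamete class with expected frequency r/2 = 0.210/2 = 0.1050.
Expected number = 0.1050 × 1200 = 126.00 ≈ 126.

126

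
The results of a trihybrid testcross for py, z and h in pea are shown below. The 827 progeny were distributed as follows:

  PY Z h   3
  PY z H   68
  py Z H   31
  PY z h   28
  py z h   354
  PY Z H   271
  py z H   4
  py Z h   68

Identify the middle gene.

h

The two most frequent reciprocal classes, py z h and PY Z H, are the parental types, so the F1 was py z h / PY Z H.
The two rarest classes, py z H and PY Z h, are the double crossovers. Comparing them with the parentals, only the h allele has switched, so h is the middle locus and the order is py – h – z.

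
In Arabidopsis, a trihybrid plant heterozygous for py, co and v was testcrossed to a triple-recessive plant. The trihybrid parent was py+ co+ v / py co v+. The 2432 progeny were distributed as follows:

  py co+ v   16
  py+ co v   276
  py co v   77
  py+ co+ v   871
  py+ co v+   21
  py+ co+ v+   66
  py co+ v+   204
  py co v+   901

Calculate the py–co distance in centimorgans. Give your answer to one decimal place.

The two rarest classes, py co+ v and py+ co v+, are the double crossovers. Comparing them with the parentals, only the py allele has switched, so py is the middle locus and the order is co – py – v.
Crossovers in the co–py interval produce the single-crossover classes py+ co v and py co+ v+ (276 + 204 = 480) plus the double crossovers (37).
RF(co–py) = (480 + 37) / 2432 = 517/2432 = 0.2126 → 21.3 centimorgans.

21.3 centimorgans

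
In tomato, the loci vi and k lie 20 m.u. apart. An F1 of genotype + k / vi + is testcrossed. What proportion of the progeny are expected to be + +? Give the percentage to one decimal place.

A map distance of 20 m.u. corresponds to a recombination frequency of 0.200.
The F1 is + k / vi +, so + + is a recombinant gamete class with expected frequency r/2 = 0.200/2 = 0.1000.
That is 0.1000 = 10.0% of the progeny.

10.0%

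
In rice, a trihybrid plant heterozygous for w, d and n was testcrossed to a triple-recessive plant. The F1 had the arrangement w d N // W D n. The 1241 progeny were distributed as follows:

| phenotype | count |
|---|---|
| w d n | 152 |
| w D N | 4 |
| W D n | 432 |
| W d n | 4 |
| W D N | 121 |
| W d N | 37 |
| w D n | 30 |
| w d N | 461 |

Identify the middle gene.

The two rarest classes, w D N and W d n, are the double crossovers. Comparing them with the parentals, only the d allele has switched, so d is the middle locus and the order is w – d – n.

d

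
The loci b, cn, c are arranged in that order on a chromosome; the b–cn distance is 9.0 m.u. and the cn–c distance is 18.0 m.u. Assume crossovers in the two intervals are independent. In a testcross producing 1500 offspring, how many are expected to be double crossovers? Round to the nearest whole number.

Map distances give recombination frequencies of 0.090 and 0.180 for the two intervals.
With no interference, expected double-crossover frequency = 0.090 × 0.180 = 0.01620.
Expected number = 0.01620 × 1500 = 24.30 ≈ 24.

24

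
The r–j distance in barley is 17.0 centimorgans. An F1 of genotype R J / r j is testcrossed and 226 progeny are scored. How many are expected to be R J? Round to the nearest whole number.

A map distance of 17.0 centimorgans corresponds to a recombination frequency of 0.170.
The F1 is R J / r j, so R J is a parental gamete class with expected frequency (1 − r)/2 = 0.830/2 = 0.4150.
Expected number = 0.4150 × 226 = 93.79 ≈ 94.

94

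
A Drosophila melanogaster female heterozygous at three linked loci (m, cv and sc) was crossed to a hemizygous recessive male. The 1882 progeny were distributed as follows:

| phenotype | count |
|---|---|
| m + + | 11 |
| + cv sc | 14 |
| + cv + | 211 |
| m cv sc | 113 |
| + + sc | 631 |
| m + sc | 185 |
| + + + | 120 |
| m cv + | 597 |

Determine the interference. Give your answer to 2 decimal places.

The two most frequent reciprocal classes, m cv + and + + sc, are the parental types, so the F1 was m cv + / + + sc.
The two rarest classes, m + + and + cv sc, are the double crossovers. Comparing them with the parentals, only the cv allele has switched, so cv is the middle locus and the order is sc – cv – m.
sc–cv: (233 + 25)/1882 = 0.1371; cv–m: (396 + 25)/1882 = 0.2237.
Expected DCO frequency = 0.1371 × 0.2237 ≈ 0.03067; observed = 25/1882 ≈ 0.01328.
Coefficient of coincidence = 0.01328/0.03067 ≈ 0.43; interference = 1 − 0.43 = 0.57.

0.57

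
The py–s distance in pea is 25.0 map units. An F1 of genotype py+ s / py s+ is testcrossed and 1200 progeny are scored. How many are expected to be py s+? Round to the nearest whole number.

450

A map distance of 25.0 map units corresponds to a recombination frequency of 0.250.
The F1 is py+ s / py s+, so py s+ is a parental gamete class with expected frequency (1 − r)/2 = 0.750/2 = 0.3750.
Expected number = 0.3750 × 1200 = 450.00 ≈ 450.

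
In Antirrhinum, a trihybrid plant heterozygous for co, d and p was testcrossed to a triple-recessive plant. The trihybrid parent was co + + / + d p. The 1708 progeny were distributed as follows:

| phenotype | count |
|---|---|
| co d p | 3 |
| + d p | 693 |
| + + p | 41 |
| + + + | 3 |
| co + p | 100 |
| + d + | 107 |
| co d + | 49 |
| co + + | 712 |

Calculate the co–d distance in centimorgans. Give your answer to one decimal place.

5.6 centimorgans

The two rarest classes, + + + and co d p, are the double crossovers. Comparing them with the parentals, only the co allele has switched, so co is the middle locus and the order is p – co – d.
Crossovers in the co–d interval produce the single-crossover classes co d + and + + p (49 + 41 = 90) plus the double crossovers (6).
RF(co–d) = (90 + 6) / 1708 = 96/1708 = 0.0562 → 5.6 centimorgans.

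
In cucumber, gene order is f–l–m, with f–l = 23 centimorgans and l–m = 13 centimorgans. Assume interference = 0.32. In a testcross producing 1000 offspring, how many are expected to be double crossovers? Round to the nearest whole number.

20

Map distances give recombination frequencies of 0.230 and 0.130 for the two intervals.
With interference 0.32 (so coincidence = 0.68), expected double-crossover frequency = 0.230 × 0.130 × 0.68 = 0.02033.
Expected number = 0.02033 × 1000 = 20.33 ≈ 20.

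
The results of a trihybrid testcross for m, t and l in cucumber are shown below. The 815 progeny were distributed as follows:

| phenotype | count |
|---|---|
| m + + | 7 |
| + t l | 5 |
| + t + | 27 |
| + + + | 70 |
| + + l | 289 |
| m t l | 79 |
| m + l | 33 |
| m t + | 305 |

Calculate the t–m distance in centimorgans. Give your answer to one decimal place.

The two most frequent reciprocal classes, + + l and m t +, are the parental types, so the F1 was + + l / m t +.
The two rarest classes, + t l and m + +, are the double crossovers. Comparing them with the parentals, only the t allele has switched, so t is the middle locus and the order is l – t – m.
Crossovers in the t–m interval produce the single-crossover classes m + l and + t + (33 + 27 = 60) plus the double crossovers (12).
RF(t–m) = (60 + 12) / 815 = 72/815 = 0.0883 → 8.8 centimorgans.

8.8 centimorgans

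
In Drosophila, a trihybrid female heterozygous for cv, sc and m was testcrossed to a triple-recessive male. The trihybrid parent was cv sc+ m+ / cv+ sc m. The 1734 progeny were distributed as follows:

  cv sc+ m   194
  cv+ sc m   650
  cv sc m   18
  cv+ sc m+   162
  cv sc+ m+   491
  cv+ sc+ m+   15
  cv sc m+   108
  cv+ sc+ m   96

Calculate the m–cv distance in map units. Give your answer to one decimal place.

The two rarest classes, cv+ sc+ m+ and cv sc m, are the double crossovers. Comparing them with the parentals, only the cv allele has switched, so cv is the middle locus and the order is sc – cv – m.
Crossovers in the cv–m interval produce the single-crossover classes cv sc+ m and cv+ sc m+ (194 + 162 = 356) plus the double crossovers (33).
RF(cv–m) = (356 + 33) / 1734 = 389/1734 = 0.2243 → 22.4 map units.

22.4 map units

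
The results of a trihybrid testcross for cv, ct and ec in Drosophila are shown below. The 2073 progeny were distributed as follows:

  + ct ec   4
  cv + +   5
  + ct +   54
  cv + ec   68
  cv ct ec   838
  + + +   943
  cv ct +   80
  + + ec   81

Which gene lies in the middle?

The two most frequent reciprocal classes, + + + and cv ct ec, are the parental types, so the F1 was + + + / cv ct ec.
The two rarest classes, cv + + and + ct ec, are the double crossovers. Comparing them with the parentals, only the cv allele has switched, so cv is the middle locus and the order is ec – cv – ct.

cv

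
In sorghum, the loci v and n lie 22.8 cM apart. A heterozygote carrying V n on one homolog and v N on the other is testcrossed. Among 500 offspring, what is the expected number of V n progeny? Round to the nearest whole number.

193

A map distance of 22.8 cM corresponds to a recombination frequency of 0.228.
The F1 is V n / v N, so V n is a parental gamete class with expected frequency (1 − r)/2 = 0.772/2 = 0.3860.
Expected number = 0.3860 × 500 = 193.00 ≈ 193.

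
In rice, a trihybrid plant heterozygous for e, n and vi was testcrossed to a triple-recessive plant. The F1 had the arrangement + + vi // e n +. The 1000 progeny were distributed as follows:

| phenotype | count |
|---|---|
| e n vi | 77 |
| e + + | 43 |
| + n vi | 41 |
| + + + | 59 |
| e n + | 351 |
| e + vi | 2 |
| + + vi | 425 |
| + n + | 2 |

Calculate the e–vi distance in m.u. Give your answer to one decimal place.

14.0 m.u.

The two rarest classes, e + vi and + n +, are the double crossovers. Comparing them with the parentals, only the e allele has switched, so e is the middle locus and the order is vi – e – n.
Crossovers in the vi–e interval produce the single-crossover classes + + + and e n vi (59 + 77 = 136) plus the double crossovers (4).
RF(vi–e) = (136 + 4) / 1000 = 140/1000 = 0.1400 → 14.0 m.u.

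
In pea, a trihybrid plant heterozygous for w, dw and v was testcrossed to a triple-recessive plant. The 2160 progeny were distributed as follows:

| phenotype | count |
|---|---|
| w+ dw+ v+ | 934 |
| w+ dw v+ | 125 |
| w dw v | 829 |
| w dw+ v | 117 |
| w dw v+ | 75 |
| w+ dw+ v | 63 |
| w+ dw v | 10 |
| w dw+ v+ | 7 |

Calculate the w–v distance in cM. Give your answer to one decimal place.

7.2 cM

The two most frequent reciprocal classes, w dw v and w+ dw+ v+, are the parental types, so the F1 was w dw v / w+ dw+ v+.
The two rarest classes, w+ dw v and w dw+ v+, are the double crossovers. Comparing them with the parentals, only the w allele has switched, so w is the middle locus and the order is dw – w – v.
Crossovers in the w–v interval produce the single-crossover classes w dw v+ and w+ dw+ v (75 + 63 = 138) plus the double crossovers (17).
RF(w–v) = (138 + 17) / 2160 = 155/2160 = 0.0718 → 7.2 cM.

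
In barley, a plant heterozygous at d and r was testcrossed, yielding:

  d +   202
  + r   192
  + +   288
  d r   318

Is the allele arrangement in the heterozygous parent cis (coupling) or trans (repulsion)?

cis

The two most frequent classes are + + (288) and d r (318); these are the parental (non-recombinant) types.
So the F1 carried + + on one chromosome and d r on the other — the recessive alleles are on the same chromosome (cis / coupling).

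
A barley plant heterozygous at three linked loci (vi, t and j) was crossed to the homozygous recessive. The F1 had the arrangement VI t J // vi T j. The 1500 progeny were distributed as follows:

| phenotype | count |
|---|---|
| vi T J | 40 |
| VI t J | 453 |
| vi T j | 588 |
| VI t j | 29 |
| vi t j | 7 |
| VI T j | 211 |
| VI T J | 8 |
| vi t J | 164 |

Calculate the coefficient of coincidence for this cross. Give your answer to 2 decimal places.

0.69

The two rarest classes, VI T J and vi t j, are the double crossovers. Comparing them with the parentals, only the t allele has switched, so t is the middle locus and the order is j – t – vi.
j–t: (69 + 15)/1500 = 0.0560; t–vi: (375 + 15)/1500 = 0.2600.
Expected DCO frequency = 0.0560 × 0.2600 ≈ 0.01456; observed = 15/1500 ≈ 0.01000.
Coefficient of coincidence = 0.01000/0.01456 ≈ 0.69.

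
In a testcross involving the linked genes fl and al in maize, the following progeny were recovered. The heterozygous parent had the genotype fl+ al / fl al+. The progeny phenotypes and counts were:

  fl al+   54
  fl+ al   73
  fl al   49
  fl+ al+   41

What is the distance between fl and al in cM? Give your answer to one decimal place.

The recombinant classes are fl+ al+ and fl al: 41 + 49 = 90.
Recombination frequency = 90/217 = 0.4147 ≈ 41.5%, i.e. 41.5 cM.

41.5 cM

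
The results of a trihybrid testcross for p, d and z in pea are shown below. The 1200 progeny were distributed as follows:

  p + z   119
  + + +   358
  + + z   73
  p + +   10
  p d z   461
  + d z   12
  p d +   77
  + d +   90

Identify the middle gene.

The two most frequent reciprocal classes, + + + and p d z, are the parental types, so the F1 was + + + / p d z.
The two rarest classes, p + + and + d z, are the double crossovers. Comparing them with the parentals, only the p allele has switched, so p is the middle locus and the order is z – p – d.

p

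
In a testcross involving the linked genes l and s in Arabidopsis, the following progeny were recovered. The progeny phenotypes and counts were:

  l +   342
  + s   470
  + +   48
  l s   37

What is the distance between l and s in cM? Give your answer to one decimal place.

9.5 cM

The two most frequent classes, + s (470) and l + (342), are the parental types, so the F1 was + s / l +.
The recombinant classes are + + and l s: 48 + 37 = 85.
Recombination frequency = 85/897 = 0.0948 ≈ 9.5%, i.e. 9.5 cM.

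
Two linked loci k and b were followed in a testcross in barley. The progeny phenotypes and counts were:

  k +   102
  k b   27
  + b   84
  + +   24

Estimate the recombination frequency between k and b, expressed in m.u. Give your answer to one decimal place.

21.5 m.u.

The two most frequent classes, + b (84) and k + (102), are the parental types, so the F1 was + b / k +.
The recombinant classes are + + and k b: 24 + 27 = 51.
Recombination frequency = 51/237 = 0.2152 ≈ 21.5%, i.e. 21.5 m.u.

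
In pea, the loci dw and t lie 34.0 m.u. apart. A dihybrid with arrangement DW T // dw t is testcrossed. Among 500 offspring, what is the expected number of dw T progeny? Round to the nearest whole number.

A map distance of 34.0 m.u. corresponds to a recombination frequency of 0.340.
The F1 is DW T / dw t, so dw T is a recombinant gamete class with expected frequency r/2 = 0.340/2 = 0.1700.
Expected number = 0.1700 × 500 = 85.00 ≈ 85.

85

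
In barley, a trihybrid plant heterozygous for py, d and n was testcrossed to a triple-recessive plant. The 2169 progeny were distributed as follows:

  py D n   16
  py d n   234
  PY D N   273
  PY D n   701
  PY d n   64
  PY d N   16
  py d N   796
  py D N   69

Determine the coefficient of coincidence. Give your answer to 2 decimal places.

The two most frequent reciprocal classes, py d N and PY D n, are the parental types, so the F1 was py d N / PY D n.
The two rarest classes, PY d N and py D n, are the double crossovers. Comparing them with the parentals, only the py allele has switched, so py is the middle locus and the order is d – py – n.
d–py: (133 + 32)/2169 = 0.0761; py–n: (507 + 32)/2169 = 0.2485.
Expected DCO frequency = 0.0761 × 0.2485 ≈ 0.01891; observed = 32/2169 ≈ 0.01475.
Coefficient of coincidence = 0.01475/0.01891 ≈ 0.78.

0.78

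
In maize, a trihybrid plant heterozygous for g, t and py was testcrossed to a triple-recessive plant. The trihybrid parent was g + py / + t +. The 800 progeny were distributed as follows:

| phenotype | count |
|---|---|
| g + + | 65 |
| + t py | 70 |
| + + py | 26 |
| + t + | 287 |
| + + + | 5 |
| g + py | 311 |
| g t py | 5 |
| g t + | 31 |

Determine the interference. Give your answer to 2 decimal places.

0.18

The two rarest classes, g t py and + + +, are the double crossovers. Comparing them with the parentals, only the t allele has switched, so t is the middle locus and the order is g – t – py.
g–t: (57 + 10)/800 = 0.0838; t–py: (135 + 10)/800 = 0.1812.
Expected DCO frequency = 0.0838 × 0.1812 ≈ 0.01518; observed = 10/800 ≈ 0.01250.
Coefficient of coincidence = 0.01250/0.01518 ≈ 0.82; interference = 1 − 0.82 = 0.18.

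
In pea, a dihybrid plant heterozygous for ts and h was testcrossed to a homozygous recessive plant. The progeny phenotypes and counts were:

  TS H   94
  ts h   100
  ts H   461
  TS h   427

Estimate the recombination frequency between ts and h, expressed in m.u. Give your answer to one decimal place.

The two most frequent classes, TS h (427) and ts H (461), are the parental types, so the F1 was TS h / ts H.
The recombinant classes are TS H and ts h: 94 + 100 = 194.
Recombination frequency = 194/1082 = 0.1793 ≈ 17.9%, i.e. 17.9 m.u.

17.9 m.u.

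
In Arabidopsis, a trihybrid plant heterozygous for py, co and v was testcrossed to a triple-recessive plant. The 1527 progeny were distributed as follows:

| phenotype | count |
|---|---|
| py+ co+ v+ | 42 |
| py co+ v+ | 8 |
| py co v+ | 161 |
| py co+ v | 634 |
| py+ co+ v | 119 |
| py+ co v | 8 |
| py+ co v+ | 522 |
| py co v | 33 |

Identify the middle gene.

v

The two most frequent reciprocal classes, py co+ v and py+ co v+, are the parental types, so the F1 was py co+ v / py+ co v+.
The two rarest classes, py co+ v+ and py+ co v, are the double crossovers. Comparing them with the parentals, only the v allele has switched, so v is the middle locus and the order is co – v – py.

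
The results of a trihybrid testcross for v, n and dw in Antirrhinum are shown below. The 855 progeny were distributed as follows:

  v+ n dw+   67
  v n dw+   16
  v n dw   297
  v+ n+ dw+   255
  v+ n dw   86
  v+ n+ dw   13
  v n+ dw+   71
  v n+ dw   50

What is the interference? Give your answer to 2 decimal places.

0.09

The two most frequent reciprocal classes, v n dw and v+ n+ dw+, are the parental types, so the F1 was v n dw / v+ n+ dw+.
The two rarest classes, v n dw+ and v+ n+ dw, are the double crossovers. Comparing them with the parentals, only the dw allele has switched, so dw is the middle locus and the order is n – dw – v.
n–dw: (117 + 29)/855 = 0.1708; dw–v: (157 + 29)/855 = 0.2175.
Expected DCO frequency = 0.1708 × 0.2175 ≈ 0.03715; observed = 29/855 ≈ 0.03392.
Coefficient of coincidence = 0.03392/0.03715 ≈ 0.91; interference = 1 − 0.91 = 0.09.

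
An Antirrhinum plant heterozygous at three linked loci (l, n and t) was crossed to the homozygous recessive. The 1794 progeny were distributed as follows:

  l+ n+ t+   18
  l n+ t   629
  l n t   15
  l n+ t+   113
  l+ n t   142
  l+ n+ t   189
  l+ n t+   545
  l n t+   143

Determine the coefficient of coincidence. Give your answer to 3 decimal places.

The two most frequent reciprocal classes, l n+ t and l+ n t+, are the parental types, so the F1 was l n+ t / l+ n t+.
The two rarest classes, l n t and l+ n+ t+, are the double crossovers. Comparing them with the parentals, only the n allele has switched, so n is the middle locus and the order is l – n – t.
l–n: (332 + 33)/1794 = 0.2035; n–t: (255 + 33)/1794 = 0.1605.
Expected DCO frequency = 0.2035 × 0.1605 ≈ 0.03266; observed = 33/1794 ≈ 0.01839.
Coefficient of coincidence = 0.01839/0.03266 ≈ 0.563.

0.563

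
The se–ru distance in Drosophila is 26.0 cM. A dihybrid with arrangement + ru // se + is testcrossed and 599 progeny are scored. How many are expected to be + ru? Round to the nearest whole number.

222

A map distance of 26.0 cM corresponds to a recombination frequency of 0.260.
The F1 is + ru / se +, so + ru is a parental gamete class with expected frequency (1 − r)/2 = 0.740/2 = 0.3700.
Expected number = 0.3700 × 599 = 221.63 ≈ 222.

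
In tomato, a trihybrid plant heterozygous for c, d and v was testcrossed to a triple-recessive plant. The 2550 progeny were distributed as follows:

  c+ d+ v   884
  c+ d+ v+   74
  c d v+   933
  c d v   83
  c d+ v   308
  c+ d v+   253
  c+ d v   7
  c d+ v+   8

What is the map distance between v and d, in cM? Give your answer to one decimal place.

6.7 cM

The two most frequent reciprocal classes, c+ d+ v and c d v+, are the parental types, so the F1 was c+ d+ v / c d v+.
The two rarest classes, c+ d v and c d+ v+, are the double crossovers. Comparing them with the parentals, only the d allele has switched, so d is the middle locus and the order is c – d – v.
Crossovers in the d–v interval produce the single-crossover classes c+ d+ v+ and c d v (74 + 83 = 157) plus the double crossovers (15).
RF(d–v) = (157 + 15) / 2550 = 172/2550 = 0.0675 → 6.7 cM.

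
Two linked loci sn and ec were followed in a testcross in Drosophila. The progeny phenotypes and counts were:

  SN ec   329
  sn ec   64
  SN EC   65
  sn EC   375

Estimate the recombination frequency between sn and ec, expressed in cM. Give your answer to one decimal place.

15.5 cM

The two most frequent classes, SN ec (329) and sn EC (375), are the parental types, so the F1 was SN ec / sn EC.
The recombinant classes are SN EC and sn ec: 65 + 64 = 129.
Recombination frequency = 129/833 = 0.1549 ≈ 15.5%, i.e. 15.5 cM.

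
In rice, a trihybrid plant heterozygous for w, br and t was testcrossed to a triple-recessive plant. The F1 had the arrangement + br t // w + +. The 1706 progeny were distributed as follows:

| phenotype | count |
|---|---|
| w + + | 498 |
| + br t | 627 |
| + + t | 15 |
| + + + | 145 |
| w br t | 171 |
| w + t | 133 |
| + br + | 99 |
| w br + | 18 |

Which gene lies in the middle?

The two rarest classes, + + t and w br +, are the double crossovers. Comparing them with the parentals, only the br allele has switched, so br is the middle locus and the order is w – br – t.

br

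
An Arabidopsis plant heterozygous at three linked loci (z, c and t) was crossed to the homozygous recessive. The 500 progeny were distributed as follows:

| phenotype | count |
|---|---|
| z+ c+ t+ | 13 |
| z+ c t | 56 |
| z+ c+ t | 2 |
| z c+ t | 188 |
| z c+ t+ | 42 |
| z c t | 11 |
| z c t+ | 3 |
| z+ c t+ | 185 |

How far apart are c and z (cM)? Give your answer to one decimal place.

5.8 cM

The two most frequent reciprocal classes, z c+ t and z+ c t+, are the parental types, so the F1 was z c+ t / z+ c t+.
The two rarest classes, z+ c+ t and z c t+, are the double crossovers. Comparing them with the parentals, only the z allele has switched, so z is the middle locus and the order is t – z – c.
Crossovers in the z–c interval produce the single-crossover classes z c t and z+ c+ t+ (11 + 13 = 24) plus the double crossovers (5).
RF(z–c) = (24 + 5) / 500 = 29/500 = 0.0580 → 5.8 cM.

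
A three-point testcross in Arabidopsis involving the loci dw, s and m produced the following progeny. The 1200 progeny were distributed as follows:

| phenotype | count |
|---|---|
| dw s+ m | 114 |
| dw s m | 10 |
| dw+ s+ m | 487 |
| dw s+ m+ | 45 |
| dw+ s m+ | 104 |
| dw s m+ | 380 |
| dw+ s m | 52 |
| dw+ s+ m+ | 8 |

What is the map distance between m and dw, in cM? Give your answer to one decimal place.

19.7 cM

The two most frequent reciprocal classes, dw s m+ and dw+ s+ m, are the parental types, so the F1 was dw s m+ / dw+ s+ m.
The two rarest classes, dw s m and dw+ s+ m+, are the double crossovers. Comparing them with the parentals, only the m allele has switched, so m is the middle locus and the order is s – m – dw.
Crossovers in the m–dw interval produce the single-crossover classes dw+ s m+ and dw s+ m (104 + 114 = 218) plus the double crossovers (18).
RF(m–dw) = (218 + 18) / 1200 = 236/1200 = 0.1967 → 19.7 cM.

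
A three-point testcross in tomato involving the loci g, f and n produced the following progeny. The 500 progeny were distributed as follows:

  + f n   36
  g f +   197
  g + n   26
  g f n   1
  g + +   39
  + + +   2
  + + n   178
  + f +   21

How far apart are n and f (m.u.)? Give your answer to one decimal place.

15.6 m.u.

The two most frequent reciprocal classes, + + n and g f +, are the parental types, so the F1 was + + n / g f +.
The two rarest classes, + + + and g f n, are the double crossovers. Comparing them with the parentals, only the n allele has switched, so n is the middle locus and the order is g – n – f.
Crossovers in the n–f interval produce the single-crossover classes + f n and g + + (36 + 39 = 75) plus the double crossovers (3).
RF(n–f) = (75 + 3) / 500 = 78/500 = 0.1560 → 15.6 m.u.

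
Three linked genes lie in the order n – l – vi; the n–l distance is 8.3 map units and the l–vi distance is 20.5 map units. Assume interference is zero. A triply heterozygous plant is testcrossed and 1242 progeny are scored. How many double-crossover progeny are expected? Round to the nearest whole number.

Map distances give recombination frequencies of 0.083 and 0.205 for the two intervals.
With no interference, expected double-crossover frequency = 0.083 × 0.205 = 0.01701.
Expected number = 0.01701 × 1242 = 21.13 ≈ 21.

21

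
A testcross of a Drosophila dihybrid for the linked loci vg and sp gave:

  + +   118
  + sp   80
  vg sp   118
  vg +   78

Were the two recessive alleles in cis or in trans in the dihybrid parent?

cis

The two most frequent classes are + + (118) and vg sp (118); these are the parental (non-recombinant) types.
So the F1 carried + + on one chromosome and vg sp on the other — the recessive alleles are on the same chromosome (cis / coupling).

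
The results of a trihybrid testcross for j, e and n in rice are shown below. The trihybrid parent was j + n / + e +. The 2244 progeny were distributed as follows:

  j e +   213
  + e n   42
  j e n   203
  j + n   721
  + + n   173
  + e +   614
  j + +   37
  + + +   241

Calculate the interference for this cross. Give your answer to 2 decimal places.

The two rarest classes, j + + and + e n, are the double crossovers. Comparing them with the parentals, only the n allele has switched, so n is the middle locus and the order is j – n – e.
j–n: (386 + 79)/2244 = 0.2072; n–e: (444 + 79)/2244 = 0.2331.
Expected DCO frequency = 0.2072 × 0.2331 ≈ 0.04830; observed = 79/2244 ≈ 0.03520.
Coefficient of coincidence = 0.03520/0.04830 ≈ 0.73; interference = 1 − 0.73 = 0.27.

0.27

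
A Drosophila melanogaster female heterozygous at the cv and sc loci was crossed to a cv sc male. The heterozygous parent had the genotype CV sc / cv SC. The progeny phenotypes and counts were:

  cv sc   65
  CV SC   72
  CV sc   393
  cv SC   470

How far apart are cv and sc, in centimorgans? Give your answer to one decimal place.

The recombinant classes are CV SC and cv sc: 72 + 65 = 137.
Recombination frequency = 137/1000 = 0.1370 ≈ 13.7%, i.e. 13.7 centimorgans.

13.7 centimorgans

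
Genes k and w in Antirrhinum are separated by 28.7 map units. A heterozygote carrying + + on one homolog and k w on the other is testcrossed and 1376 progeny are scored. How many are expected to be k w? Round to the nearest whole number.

491

A map distance of 28.7 map units corresponds to a recombination frequency of 0.287.
The F1 is + + / k w, so k w is a parental gamete class with expected frequency (1 − r)/2 = 0.713/2 = 0.3565.
Expected number = 0.3565 × 1376 = 490.54 ≈ 491.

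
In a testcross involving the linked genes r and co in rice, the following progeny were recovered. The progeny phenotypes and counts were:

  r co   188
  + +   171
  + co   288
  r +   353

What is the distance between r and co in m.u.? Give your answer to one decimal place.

35.9 m.u.

The two most frequent classes, + co (288) and r + (353), are the parental types, so the F1 was + co / r +.
The recombinant classes are + + and r co: 171 + 188 = 359.
Recombination frequency = 359/1000 = 0.3590 ≈ 35.9%, i.e. 35.9 m.u.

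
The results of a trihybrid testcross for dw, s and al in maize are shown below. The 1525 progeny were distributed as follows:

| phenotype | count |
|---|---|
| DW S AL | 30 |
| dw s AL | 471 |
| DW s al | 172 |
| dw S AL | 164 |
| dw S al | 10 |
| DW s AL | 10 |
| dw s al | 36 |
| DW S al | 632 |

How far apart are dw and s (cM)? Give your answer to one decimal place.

The two most frequent reciprocal classes, DW S al and dw s AL, are the parental types, so the F1 was DW S al / dw s AL.
The two rarest classes, dw S al and DW s AL, are the double crossovers. Comparing them with the parentals, only the dw allele has switched, so dw is the middle locus and the order is al – dw – s.
Crossovers in the dw–s interval produce the single-crossover classes DW s al and dw S AL (172 + 164 = 336) plus the double crossovers (20).
RF(dw–s) = (336 + 20) / 1525 = 356/1525 = 0.2334 → 23.3 cM.

23.3 cM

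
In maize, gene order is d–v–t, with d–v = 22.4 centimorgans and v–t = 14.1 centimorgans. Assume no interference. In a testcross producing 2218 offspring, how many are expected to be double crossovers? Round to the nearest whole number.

70

Map distances give recombination frequencies of 0.224 and 0.141 for the two intervals.
With no interference, expected double-crossover frequency = 0.224 × 0.141 = 0.03158.
Expected number = 0.03158 × 2218 = 70.05 ≈ 70.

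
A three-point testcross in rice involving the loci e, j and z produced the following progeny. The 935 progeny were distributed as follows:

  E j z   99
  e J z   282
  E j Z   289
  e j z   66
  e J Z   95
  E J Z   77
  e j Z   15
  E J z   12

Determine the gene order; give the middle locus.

The two most frequent reciprocal classes, E j Z and e J z, are the parental types, so the F1 was E j Z / e J z.
The two rarest classes, e j Z and E J z, are the double crossovers. Comparing them with the parentals, only the e allele has switched, so e is the middle locus and the order is z – e – j.

e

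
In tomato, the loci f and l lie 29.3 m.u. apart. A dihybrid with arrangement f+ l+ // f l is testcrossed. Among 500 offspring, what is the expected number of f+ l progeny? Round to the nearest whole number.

A map distance of 29.3 m.u. corresponds to a recombination frequency of 0.293.
The F1 is f+ l+ / f l, so f+ l is a recombinant gamete class with expected frequency r/2 = 0.293/2 = 0.1465.
Expected number = 0.1465 × 500 = 73.25 ≈ 73.

73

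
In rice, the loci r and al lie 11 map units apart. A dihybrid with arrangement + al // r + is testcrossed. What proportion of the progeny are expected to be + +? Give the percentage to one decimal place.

5.5%

A map distance of 11 map units corresponds to a recombination frequency of 0.110.
The F1 is + al / r +, so + + is a recombinant gamete class with expected frequency r/2 = 0.110/2 = 0.0550.
That is 0.0550 = 5.5% of the progeny.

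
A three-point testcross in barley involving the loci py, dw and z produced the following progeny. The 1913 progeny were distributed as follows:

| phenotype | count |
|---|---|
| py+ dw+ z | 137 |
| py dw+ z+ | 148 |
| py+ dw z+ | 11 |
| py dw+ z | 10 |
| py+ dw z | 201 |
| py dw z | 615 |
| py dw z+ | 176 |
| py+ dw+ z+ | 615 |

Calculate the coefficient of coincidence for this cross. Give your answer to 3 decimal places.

The two most frequent reciprocal classes, py+ dw+ z+ and py dw z, are the parental types, so the F1 was py+ dw+ z+ / py dw z.
The two rarest classes, py+ dw z+ and py dw+ z, are the double crossovers. Comparing them with the parentals, only the dw allele has switched, so dw is the middle locus and the order is z – dw – py.
z–dw: (313 + 21)/1913 = 0.1746; dw–py: (349 + 21)/1913 = 0.1934.
Expected DCO frequency = 0.1746 × 0.1934 ≈ 0.03377; observed = 21/1913 ≈ 0.01098.
Coefficient of coincidence = 0.01098/0.03377 ≈ 0.325.

0.325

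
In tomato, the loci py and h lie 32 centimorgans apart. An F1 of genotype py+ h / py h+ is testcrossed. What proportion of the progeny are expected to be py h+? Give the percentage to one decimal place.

A map distance of 32 centimorgans corresponds to a recombination frequency of 0.320.
The F1 is py+ h / py h+, so py h+ is a parental gamete class with expected frequency (1 − r)/2 = 0.680/2 = 0.3400.
That is 0.3400 = 34.0% of the progeny.

34.0%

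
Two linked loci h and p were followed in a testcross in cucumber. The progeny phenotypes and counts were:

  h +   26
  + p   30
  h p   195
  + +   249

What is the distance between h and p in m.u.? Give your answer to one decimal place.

The two most frequent classes, + + (249) and h p (195), are the parental types, so the F1 was + + / h p.
The recombinant classes are + p and h +: 30 + 26 = 56.
Recombination frequency = 56/500 = 0.1120 ≈ 11.2%, i.e. 11.2 m.u.

11.2 m.u.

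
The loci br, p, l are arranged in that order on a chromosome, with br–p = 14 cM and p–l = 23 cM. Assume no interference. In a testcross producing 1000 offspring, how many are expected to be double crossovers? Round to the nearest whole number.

Map distances give recombination frequencies of 0.140 and 0.230 for the two intervals.
With no interference, expected double-crossover frequency = 0.140 × 0.230 = 0.03220.
Expected number = 0.03220 × 1000 = 32.20 ≈ 32.

32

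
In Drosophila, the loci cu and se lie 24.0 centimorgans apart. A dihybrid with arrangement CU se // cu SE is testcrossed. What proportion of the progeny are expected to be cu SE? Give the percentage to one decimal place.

A map distance of 24.0 centimorgans corresponds to a recombination frequency of 0.240.
The F1 is CU se / cu SE, so cu SE is a parental gamete class with expected frequency (1 − r)/2 = 0.760/2 = 0.3800.
That is 0.3800 = 38.0% of the progeny.

38.0%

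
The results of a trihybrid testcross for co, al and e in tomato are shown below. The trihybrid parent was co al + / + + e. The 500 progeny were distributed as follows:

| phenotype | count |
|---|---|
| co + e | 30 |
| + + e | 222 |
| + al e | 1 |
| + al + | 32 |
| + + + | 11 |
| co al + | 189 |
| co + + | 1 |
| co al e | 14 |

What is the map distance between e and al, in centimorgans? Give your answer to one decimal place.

5.4 centimorgans

The two rarest classes, co + + and + al e, are the double crossovers. Comparing them with the parentals, only the al allele has switched, so al is the middle locus and the order is e – al – co.
Crossovers in the e–al interval produce the single-crossover classes co al e and + + + (14 + 11 = 25) plus the double crossovers (2).
RF(e–al) = (25 + 2) / 500 = 27/500 = 0.0540 → 5.4 centimorgans.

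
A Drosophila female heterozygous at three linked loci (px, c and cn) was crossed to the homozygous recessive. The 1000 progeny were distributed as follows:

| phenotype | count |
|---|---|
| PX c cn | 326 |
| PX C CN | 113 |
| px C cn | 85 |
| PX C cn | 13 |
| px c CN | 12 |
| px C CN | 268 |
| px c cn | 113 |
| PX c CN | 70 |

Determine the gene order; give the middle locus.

c

The two most frequent reciprocal classes, px C CN and PX c cn, are the parental types, so the F1 was px C CN / PX c cn.
The two rarest classes, px c CN and PX C cn, are the double crossovers. Comparing them with the parentals, only the c allele has switched, so c is the middle locus and the order is px – c – cn.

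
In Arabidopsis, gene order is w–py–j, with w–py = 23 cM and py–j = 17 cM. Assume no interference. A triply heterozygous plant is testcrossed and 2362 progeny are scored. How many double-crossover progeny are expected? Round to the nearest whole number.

Map distances give recombination frequencies of 0.230 and 0.170 for the two intervals.
With no interference, expected double-crossover frequency = 0.230 × 0.170 = 0.03910.
Expected number = 0.03910 × 2362 = 92.35 ≈ 92.

92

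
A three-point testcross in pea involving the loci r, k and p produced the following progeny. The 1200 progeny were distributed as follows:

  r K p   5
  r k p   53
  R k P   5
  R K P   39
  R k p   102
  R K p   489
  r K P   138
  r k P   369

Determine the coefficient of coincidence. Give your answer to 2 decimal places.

The two most frequent reciprocal classes, R K p and r k P, are the parental types, so the F1 was R K p / r k P.
The two rarest classes, r K p and R k P, are the double crossovers. Comparing them with the parentals, only the r allele has switched, so r is the middle locus and the order is k – r – p.
k–r: (240 + 10)/1200 = 0.2083; r–p: (92 + 10)/1200 = 0.0850.
Expected DCO frequency = 0.2083 × 0.0850 ≈ 0.01771; observed = 10/1200 ≈ 0.00833.
Coefficient of coincidence = 0.00833/0.01771 ≈ 0.47.

0.47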